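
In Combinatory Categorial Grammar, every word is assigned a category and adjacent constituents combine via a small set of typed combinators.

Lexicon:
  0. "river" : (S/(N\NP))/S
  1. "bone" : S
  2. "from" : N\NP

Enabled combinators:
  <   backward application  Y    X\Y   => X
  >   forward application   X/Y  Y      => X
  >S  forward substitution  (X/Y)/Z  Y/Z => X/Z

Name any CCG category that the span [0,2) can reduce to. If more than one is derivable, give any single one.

[0,3] S   >
  [0,2] S/(N\NP)   >
    [0,1] "river" : (S/(N\NP))/S
    [1,2] "bone" : S
  [2,3] "from" : N\NP

S/(N\NP)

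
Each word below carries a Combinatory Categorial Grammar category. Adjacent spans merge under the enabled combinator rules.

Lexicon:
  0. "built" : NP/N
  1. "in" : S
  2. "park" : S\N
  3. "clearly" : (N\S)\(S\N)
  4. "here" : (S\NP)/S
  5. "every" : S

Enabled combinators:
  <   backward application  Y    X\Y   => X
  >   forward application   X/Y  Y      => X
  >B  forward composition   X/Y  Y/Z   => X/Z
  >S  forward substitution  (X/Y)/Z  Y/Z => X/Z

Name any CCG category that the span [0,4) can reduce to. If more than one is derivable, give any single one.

NP

[0,6] S   <
  [0,4] NP   >
    [0,1] "built" : NP/N
    [1,4] N   <
      [1,2] "in" : S
      [2,4] N\S   <
        [2,3] "park" : S\N
        [3,4] "clearly" : (N\S)\(S\N)
  [4,6] S\NP   >
    [4,5] "here" : (S\NP)/S
    [5,6] "every" : S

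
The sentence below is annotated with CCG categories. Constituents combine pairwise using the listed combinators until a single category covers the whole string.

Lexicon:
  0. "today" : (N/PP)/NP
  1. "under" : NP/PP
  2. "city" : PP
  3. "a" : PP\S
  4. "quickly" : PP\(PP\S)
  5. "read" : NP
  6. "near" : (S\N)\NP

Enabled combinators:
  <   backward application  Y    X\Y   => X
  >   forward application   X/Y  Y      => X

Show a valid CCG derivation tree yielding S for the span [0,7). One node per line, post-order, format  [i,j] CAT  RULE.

[0,1] (N/PP)/NP  lex  "today"
[1,2] NP/PP  lex  "under"
[2,3] PP  lex  "city"
[1,3] NP  >  k=2
[0,3] N/PP  >  k=1
[3,4] PP\S  lex  "a"
[4,5] PP\(PP\S)  lex  "quickly"
[3,5] PP  <  k=4
[0,5] N  >  k=3
[5,6] NP  lex  "read"
[6,7] (S\N)\NP  lex  "near"
[5,7] S\N  <  k=6
[0,7] S  <  k=5

[0,7] S   <
  [0,5] N   >
    [0,3] N/PP   >
      [0,1] "today" : (N/PP)/NP
      [1,3] NP   >
        [1,2] "under" : NP/PP
        [2,3] "city" : PP
    [3,5] PP   <
      [3,4] "a" : PP\S
      [4,5] "quickly" : PP\(PP\S)
  [5,7] S\N   <
    [5,6] "read" : NP
    [6,7] "near" : (S\N)\NP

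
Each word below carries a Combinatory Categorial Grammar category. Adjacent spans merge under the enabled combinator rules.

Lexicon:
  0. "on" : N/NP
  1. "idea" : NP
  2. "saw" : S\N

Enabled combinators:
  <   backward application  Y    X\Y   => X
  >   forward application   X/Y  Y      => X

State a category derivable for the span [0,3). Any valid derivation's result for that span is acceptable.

[0,3] S   <
  [0,2] N   >
    [0,1] "on" : N/NP
    [1,2] "idea" : NP
  [2,3] "saw" : S\N

S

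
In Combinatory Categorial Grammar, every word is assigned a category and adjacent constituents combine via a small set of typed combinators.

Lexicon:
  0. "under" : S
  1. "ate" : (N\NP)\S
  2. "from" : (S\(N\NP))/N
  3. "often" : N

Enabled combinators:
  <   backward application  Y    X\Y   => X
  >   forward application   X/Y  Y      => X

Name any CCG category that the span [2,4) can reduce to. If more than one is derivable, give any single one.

[0,4] S   <
  [0,2] N\NP   <
    [0,1] "under" : S
    [1,2] "ate" : (N\NP)\S
  [2,4] S\(N\NP)   >
    [2,3] "from" : (S\(N\NP))/N
    [3,4] "often" : N

S\(N\NP)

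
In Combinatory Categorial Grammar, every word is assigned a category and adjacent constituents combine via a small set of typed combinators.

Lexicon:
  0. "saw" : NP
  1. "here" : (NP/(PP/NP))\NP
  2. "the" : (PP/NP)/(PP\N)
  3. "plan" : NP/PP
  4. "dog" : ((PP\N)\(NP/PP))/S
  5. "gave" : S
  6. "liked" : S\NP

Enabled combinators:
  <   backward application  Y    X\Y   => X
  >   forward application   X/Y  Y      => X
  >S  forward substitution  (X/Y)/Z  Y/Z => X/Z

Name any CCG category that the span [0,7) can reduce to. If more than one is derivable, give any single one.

S

[0,7] S   <
  [0,6] NP   >
    [0,2] NP/(PP/NP)   <
      [0,1] "saw" : NP
      [1,2] "here" : (NP/(PP/NP))\NP
    [2,6] PP/NP   >
      [2,3] "the" : (PP/NP)/(PP\N)
      [3,6] PP\N   <
        [3,4] "plan" : NP/PP
        [4,6] (PP\N)\(NP/PP)   >
          [4,5] "dog" : ((PP\N)\(NP/PP))/S
          [5,6] "gave" : S
  [6,7] "liked" : S\NP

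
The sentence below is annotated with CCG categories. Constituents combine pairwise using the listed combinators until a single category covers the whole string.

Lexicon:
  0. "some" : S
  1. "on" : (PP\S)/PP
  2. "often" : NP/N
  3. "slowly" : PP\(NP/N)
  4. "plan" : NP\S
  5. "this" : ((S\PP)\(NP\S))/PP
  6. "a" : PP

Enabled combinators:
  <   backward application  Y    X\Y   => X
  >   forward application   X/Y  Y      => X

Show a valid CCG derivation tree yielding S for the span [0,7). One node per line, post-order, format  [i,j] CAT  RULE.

[0,1] S  lex  "some"
[1,2] (PP\S)/PP  lex  "on"
[2,3] NP/N  lex  "often"
[3,4] PP\(NP/N)  lex  "slowly"
[2,4] PP  <  k=3
[1,4] PP\S  >  k=2
[0,4] PP  <  k=1
[4,5] NP\S  lex  "plan"
[5,6] ((S\PP)\(NP\S))/PP  lex  "this"
[6,7] PP  lex  "a"
[5,7] (S\PP)\(NP\S)  >  k=6
[4,7] S\PP  <  k=5
[0,7] S  <  k=4

[0,7] S   <
  [0,4] PP   <
    [0,1] "some" : S
    [1,4] PP\S   >
      [1,2] "on" : (PP\S)/PP
      [2,4] PP   <
        [2,3] "often" : NP/N
        [3,4] "slowly" : PP\(NP/N)
  [4,7] S\PP   <
    [4,5] "plan" : NP\S
    [5,7] (S\PP)\(NP\S)   >
      [5,6] "this" : ((S\PP)\(NP\S))/PP
      [6,7] "a" : PP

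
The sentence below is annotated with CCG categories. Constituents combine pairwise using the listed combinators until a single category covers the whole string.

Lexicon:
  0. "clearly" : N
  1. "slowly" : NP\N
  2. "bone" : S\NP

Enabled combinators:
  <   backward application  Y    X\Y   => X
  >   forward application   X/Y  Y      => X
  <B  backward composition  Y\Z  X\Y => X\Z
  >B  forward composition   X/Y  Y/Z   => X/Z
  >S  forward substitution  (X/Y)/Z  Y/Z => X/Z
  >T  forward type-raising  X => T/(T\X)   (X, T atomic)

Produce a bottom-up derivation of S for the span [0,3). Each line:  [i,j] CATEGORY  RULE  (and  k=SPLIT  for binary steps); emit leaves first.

[0,3] S   <
  [0,2] NP   <
    [0,1] "clearly" : N
    [1,2] "slowly" : NP\N
  [2,3] "bone" : S\NP

[0,1] N  lex  "clearly"
[1,2] NP\N  lex  "slowly"
[0,2] NP  <  k=1
[2,3] S\NP  lex  "bone"
[0,3] S  <  k=2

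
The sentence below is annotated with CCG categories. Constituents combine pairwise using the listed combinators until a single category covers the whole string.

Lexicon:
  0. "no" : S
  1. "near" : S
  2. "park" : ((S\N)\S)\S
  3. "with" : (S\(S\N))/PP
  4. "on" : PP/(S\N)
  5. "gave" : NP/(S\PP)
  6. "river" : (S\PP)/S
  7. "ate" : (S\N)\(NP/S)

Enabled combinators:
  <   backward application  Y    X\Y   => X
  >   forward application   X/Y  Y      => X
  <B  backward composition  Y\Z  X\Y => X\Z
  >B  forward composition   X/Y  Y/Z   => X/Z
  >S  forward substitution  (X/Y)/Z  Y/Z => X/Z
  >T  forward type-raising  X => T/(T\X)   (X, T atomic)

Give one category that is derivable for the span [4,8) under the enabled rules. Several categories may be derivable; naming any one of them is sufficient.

[0,8] S   <
  [0,3] S\N   <
    [0,1] "no" : S
    [1,3] (S\N)\S   <
      [1,2] "near" : S
      [2,3] "park" : ((S\N)\S)\S
  [3,8] S\(S\N)   >
    [3,4] "with" : (S\(S\N))/PP
    [4,8] PP   >
      [4,5] "on" : PP/(S\N)
      [5,8] S\N   <
        [5,7] NP/S   >B
          [5,6] "gave" : NP/(S\PP)
          [6,7] "river" : (S\PP)/S
        [7,8] "ate" : (S\N)\(NP/S)

PP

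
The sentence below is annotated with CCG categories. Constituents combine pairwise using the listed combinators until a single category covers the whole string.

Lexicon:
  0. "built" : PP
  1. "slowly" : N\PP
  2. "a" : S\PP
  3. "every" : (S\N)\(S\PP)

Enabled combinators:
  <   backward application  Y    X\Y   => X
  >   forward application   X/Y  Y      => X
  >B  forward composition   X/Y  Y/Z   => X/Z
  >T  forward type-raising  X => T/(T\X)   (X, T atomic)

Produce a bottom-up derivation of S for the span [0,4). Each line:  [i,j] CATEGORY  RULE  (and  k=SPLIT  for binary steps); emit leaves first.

[0,4] S   <
  [0,2] N   <
    [0,1] "built" : PP
    [1,2] "slowly" : N\PP
  [2,4] S\N   <
    [2,3] "a" : S\PP
    [3,4] "every" : (S\N)\(S\PP)

[0,1] PP  lex  "built"
[1,2] N\PP  lex  "slowly"
[0,2] N  <  k=1
[2,3] S\PP  lex  "a"
[3,4] (S\N)\(S\PP)  lex  "every"
[2,4] S\N  <  k=3
[0,4] S  <  k=2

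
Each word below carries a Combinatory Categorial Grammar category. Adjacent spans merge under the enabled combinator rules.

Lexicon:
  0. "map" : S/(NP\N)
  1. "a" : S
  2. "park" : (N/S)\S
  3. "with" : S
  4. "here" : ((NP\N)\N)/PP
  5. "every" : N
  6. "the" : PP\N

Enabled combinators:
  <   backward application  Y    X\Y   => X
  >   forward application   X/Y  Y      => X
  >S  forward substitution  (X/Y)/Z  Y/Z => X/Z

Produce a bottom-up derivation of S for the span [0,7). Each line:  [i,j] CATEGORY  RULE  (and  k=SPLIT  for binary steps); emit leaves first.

[0,1] S/(NP\N)  lex  "map"
[1,2] S  lex  "a"
[2,3] (N/S)\S  lex  "park"
[1,3] N/S  <  k=2
[3,4] S  lex  "with"
[1,4] N  >  k=3
[4,5] ((NP\N)\N)/PP  lex  "here"
[5,6] N  lex  "every"
[6,7] PP\N  lex  "the"
[5,7] PP  <  k=6
[4,7] (NP\N)\N  >  k=5
[1,7] NP\N  <  k=4
[0,7] S  >  k=1

[0,7] S   >
  [0,1] "map" : S/(NP\N)
  [1,7] NP\N   <
    [1,4] N   >
      [1,3] N/S   <
        [1,2] "a" : S
        [2,3] "park" : (N/S)\S
      [3,4] "with" : S
    [4,7] (NP\N)\N   >
      [4,5] "here" : ((NP\N)\N)/PP
      [5,7] PP   <
        [5,6] "every" : N
        [6,7] "the" : PP\N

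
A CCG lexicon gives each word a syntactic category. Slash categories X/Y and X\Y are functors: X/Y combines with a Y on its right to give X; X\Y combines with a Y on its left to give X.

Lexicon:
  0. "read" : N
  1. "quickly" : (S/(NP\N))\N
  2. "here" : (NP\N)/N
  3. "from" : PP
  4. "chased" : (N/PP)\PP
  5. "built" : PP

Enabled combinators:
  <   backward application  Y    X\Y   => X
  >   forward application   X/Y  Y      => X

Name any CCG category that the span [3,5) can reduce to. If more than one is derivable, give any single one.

N/PP

[0,6] S   >
  [0,2] S/(NP\N)   <
    [0,1] "read" : N
    [1,2] "quickly" : (S/(NP\N))\N
  [2,6] NP\N   >
    [2,3] "here" : (NP\N)/N
    [3,6] N   >
      [3,5] N/PP   <
        [3,4] "from" : PP
        [4,5] "chased" : (N/PP)\PP
      [5,6] "built" : PP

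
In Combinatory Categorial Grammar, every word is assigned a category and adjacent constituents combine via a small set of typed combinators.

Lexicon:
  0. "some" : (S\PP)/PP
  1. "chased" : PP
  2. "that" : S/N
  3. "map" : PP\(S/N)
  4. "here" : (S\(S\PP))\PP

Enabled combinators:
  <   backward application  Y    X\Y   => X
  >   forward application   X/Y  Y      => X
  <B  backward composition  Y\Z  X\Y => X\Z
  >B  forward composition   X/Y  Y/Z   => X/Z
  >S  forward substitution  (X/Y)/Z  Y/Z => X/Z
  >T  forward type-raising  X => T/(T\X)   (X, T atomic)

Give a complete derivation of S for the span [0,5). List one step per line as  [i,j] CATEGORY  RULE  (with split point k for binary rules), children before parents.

[0,1] (S\PP)/PP  lex  "some"
[1,2] PP  lex  "chased"
[0,2] S\PP  >  k=1
[2,3] S/N  lex  "that"
[3,4] PP\(S/N)  lex  "map"
[2,4] PP  <  k=3
[4,5] (S\(S\PP))\PP  lex  "here"
[2,5] S\(S\PP)  <  k=4
[0,5] S  <  k=2

[0,5] S   <
  [0,2] S\PP   >
    [0,1] "some" : (S\PP)/PP
    [1,2] "chased" : PP
  [2,5] S\(S\PP)   <
    [2,4] PP   <
      [2,3] "that" : S/N
      [3,4] "map" : PP\(S/N)
    [4,5] "here" : (S\(S\PP))\PP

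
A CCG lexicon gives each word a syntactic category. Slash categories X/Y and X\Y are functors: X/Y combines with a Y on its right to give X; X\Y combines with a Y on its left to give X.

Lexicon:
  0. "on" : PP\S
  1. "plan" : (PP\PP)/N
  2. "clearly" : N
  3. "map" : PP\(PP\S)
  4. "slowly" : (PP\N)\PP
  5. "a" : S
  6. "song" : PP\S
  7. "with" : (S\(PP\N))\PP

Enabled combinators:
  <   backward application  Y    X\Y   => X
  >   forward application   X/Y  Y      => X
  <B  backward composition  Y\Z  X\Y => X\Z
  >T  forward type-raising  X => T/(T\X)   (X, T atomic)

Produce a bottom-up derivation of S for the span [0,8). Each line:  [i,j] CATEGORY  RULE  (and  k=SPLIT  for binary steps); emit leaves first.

[0,1] PP\S  lex  "on"
[1,2] (PP\PP)/N  lex  "plan"
[2,3] N  lex  "clearly"
[1,3] PP\PP  >  k=2
[0,3] PP\S  <B  k=1
[3,4] PP\(PP\S)  lex  "map"
[0,4] PP  <  k=3
[4,5] (PP\N)\PP  lex  "slowly"
[0,5] PP\N  <  k=4
[5,6] S  lex  "a"
[5,6] PP/(PP\S)  >T
[6,7] PP\S  lex  "song"
[5,7] PP  >  k=6
[7,8] (S\(PP\N))\PP  lex  "with"
[5,8] S\(PP\N)  <  k=7
[0,8] S  <  k=5

[0,8] S   <
  [0,5] PP\N   <
    [0,4] PP   <
      [0,3] PP\S   <B
        [0,1] "on" : PP\S
        [1,3] PP\PP   >
          [1,2] "plan" : (PP\PP)/N
          [2,3] "clearly" : N
      [3,4] "map" : PP\(PP\S)
    [4,5] "slowly" : (PP\N)\PP
  [5,8] S\(PP\N)   <
    [5,7] PP   >
      [5,6] PP/(PP\S)   >T
        [5,6] "a" : S
      [6,7] "song" : PP\S
    [7,8] "with" : (S\(PP\N))\PP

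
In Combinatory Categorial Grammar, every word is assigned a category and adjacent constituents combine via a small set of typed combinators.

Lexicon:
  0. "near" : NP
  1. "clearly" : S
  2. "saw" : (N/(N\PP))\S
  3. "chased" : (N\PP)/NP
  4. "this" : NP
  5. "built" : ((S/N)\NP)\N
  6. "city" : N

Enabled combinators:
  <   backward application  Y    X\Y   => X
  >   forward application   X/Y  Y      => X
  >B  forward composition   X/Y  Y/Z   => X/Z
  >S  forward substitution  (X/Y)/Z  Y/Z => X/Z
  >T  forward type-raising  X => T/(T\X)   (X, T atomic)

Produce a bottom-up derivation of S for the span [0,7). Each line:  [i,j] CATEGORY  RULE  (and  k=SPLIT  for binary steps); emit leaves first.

[0,7] S   >
  [0,6] S/N   <
    [0,1] "near" : NP
    [1,6] (S/N)\NP   <
      [1,5] N   >
        [1,3] N/(N\PP)   <
          [1,2] "clearly" : S
          [2,3] "saw" : (N/(N\PP))\S
        [3,5] N\PP   >
          [3,4] "chased" : (N\PP)/NP
          [4,5] "this" : NP
      [5,6] "built" : ((S/N)\NP)\N
  [6,7] "city" : N

[0,1] NP  lex  "near"
[1,2] S  lex  "clearly"
[2,3] (N/(N\PP))\S  lex  "saw"
[1,3] N/(N\PP)  <  k=2
[3,4] (N\PP)/NP  lex  "chased"
[4,5] NP  lex  "this"
[3,5] N\PP  >  k=4
[1,5] N  >  k=3
[5,6] ((S/N)\NP)\N  lex  "built"
[1,6] (S/N)\NP  <  k=5
[0,6] S/N  <  k=1
[6,7] N  lex  "city"
[0,7] S  >  k=6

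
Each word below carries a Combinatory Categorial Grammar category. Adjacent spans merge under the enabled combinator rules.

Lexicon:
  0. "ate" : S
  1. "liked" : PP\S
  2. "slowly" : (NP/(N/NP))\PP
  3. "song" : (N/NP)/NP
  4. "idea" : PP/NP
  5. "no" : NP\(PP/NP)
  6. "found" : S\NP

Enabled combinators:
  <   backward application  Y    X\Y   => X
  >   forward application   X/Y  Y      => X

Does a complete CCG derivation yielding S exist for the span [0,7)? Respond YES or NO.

YES

[0,7] S   <
  [0,6] NP   >
    [0,3] NP/(N/NP)   <
      [0,2] PP   <
        [0,1] "ate" : S
        [1,2] "liked" : PP\S
      [2,3] "slowly" : (NP/(N/NP))\PP
    [3,6] N/NP   >
      [3,4] "song" : (N/NP)/NP
      [4,6] NP   <
        [4,5] "idea" : PP/NP
        [5,6] "no" : NP\(PP/NP)
  [6,7] "found" : S\NP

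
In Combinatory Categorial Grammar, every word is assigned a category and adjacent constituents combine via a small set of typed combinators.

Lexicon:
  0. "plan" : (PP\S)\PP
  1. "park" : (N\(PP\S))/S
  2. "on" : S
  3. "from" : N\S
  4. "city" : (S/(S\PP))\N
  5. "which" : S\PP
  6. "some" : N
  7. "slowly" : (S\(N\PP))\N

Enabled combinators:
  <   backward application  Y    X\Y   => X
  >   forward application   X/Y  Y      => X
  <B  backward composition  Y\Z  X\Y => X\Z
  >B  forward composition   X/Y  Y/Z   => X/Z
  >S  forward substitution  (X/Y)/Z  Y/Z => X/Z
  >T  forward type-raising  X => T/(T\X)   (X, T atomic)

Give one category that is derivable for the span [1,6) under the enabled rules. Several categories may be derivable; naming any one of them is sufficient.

N\(PP\S)

[0,8] S   <
  [0,6] N\PP   <B
    [0,1] "plan" : (PP\S)\PP
    [1,6] N\(PP\S)   >
      [1,2] "park" : (N\(PP\S))/S
      [2,6] S   >
        [2,5] S/(S\PP)   <
          [2,4] N   <
            [2,3] "on" : S
            [3,4] "from" : N\S
          [4,5] "city" : (S/(S\PP))\N
        [5,6] "which" : S\PP
  [6,8] S\(N\PP)   <
    [6,7] "some" : N
    [7,8] "slowly" : (S\(N\PP))\N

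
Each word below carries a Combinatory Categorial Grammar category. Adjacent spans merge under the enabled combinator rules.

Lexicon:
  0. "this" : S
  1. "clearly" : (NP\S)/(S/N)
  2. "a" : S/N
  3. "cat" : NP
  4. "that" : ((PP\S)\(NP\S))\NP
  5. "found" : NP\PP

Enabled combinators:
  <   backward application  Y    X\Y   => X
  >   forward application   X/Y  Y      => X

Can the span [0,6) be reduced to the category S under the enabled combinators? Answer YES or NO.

NO

S (NP\S)/(S/N) S/N NP ((PP\S)\(NP\S))\NP NP\PP
CKY chart[0,6] = {NP}; S ∉ chart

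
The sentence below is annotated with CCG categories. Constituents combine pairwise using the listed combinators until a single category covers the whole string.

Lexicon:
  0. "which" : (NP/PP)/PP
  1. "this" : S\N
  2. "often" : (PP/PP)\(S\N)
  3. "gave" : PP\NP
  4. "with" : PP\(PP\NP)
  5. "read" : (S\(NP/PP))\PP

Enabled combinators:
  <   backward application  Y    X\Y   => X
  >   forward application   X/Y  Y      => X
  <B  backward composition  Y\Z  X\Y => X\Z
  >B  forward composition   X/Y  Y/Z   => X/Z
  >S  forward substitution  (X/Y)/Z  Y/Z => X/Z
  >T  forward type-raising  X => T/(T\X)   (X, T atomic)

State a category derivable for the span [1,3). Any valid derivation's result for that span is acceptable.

PP/PP

[0,6] S   <
  [0,3] NP/PP   >S
    [0,1] "which" : (NP/PP)/PP
    [1,3] PP/PP   <
      [1,2] "this" : S\N
      [2,3] "often" : (PP/PP)\(S\N)
  [3,6] S\(NP/PP)   <
    [3,5] PP   <
      [3,4] "gave" : PP\NP
      [4,5] "with" : PP\(PP\NP)
    [5,6] "read" : (S\(NP/PP))\PP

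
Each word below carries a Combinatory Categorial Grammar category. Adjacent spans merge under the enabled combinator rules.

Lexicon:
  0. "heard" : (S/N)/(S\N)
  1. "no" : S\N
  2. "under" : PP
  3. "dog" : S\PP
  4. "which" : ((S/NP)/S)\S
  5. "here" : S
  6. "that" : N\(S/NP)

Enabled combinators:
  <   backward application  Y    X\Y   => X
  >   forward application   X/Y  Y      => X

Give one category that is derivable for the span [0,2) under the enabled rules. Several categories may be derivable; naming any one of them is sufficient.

[0,7] S   >
  [0,2] S/N   >
    [0,1] "heard" : (S/N)/(S\N)
    [1,2] "no" : S\N
  [2,7] N   <
    [2,6] S/NP   >
      [2,5] (S/NP)/S   <
        [2,4] S   <
          [2,3] "under" : PP
          [3,4] "dog" : S\PP
        [4,5] "which" : ((S/NP)/S)\S
      [5,6] "here" : S
    [6,7] "that" : N\(S/NP)

S/N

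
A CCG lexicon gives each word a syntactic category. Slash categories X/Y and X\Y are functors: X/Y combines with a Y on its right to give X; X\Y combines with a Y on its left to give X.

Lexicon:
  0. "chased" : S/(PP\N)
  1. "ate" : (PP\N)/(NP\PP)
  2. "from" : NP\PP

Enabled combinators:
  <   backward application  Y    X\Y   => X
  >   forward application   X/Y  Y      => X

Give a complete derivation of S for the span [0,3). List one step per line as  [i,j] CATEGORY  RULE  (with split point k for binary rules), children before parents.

[0,3] S   >
  [0,1] "chased" : S/(PP\N)
  [1,3] PP\N   >
    [1,2] "ate" : (PP\N)/(NP\PP)
    [2,3] "from" : NP\PP

[0,1] S/(PP\N)  lex  "chased"
[1,2] (PP\N)/(NP\PP)  lex  "ate"
[2,3] NP\PP  lex  "from"
[1,3] PP\N  >  k=2
[0,3] S  >  k=1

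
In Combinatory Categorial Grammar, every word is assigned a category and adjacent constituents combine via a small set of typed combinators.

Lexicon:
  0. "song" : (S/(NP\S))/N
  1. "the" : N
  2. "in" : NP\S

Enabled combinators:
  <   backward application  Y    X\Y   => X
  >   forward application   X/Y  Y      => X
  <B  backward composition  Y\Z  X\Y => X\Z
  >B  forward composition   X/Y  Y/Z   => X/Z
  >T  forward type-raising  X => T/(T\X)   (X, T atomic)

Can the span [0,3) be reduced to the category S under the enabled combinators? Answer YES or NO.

[0,3] S   >
  [0,2] S/(NP\S)   >
    [0,1] "song" : (S/(NP\S))/N
    [1,2] "the" : N
  [2,3] "in" : NP\S

YES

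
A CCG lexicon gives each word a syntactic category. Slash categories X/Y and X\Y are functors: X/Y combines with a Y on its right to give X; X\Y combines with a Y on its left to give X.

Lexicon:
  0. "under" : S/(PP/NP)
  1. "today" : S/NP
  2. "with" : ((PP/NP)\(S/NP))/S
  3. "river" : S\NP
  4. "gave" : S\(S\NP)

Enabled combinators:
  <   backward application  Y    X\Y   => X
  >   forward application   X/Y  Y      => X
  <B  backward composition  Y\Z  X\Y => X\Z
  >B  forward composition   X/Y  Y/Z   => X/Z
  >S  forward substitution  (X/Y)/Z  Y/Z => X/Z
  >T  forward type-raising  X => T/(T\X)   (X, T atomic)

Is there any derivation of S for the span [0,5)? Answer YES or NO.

[0,5] S   >
  [0,1] "under" : S/(PP/NP)
  [1,5] PP/NP   <
    [1,2] "today" : S/NP
    [2,5] (PP/NP)\(S/NP)   >
      [2,3] "with" : ((PP/NP)\(S/NP))/S
      [3,5] S   <
        [3,4] "river" : S\NP
        [4,5] "gave" : S\(S\NP)

YES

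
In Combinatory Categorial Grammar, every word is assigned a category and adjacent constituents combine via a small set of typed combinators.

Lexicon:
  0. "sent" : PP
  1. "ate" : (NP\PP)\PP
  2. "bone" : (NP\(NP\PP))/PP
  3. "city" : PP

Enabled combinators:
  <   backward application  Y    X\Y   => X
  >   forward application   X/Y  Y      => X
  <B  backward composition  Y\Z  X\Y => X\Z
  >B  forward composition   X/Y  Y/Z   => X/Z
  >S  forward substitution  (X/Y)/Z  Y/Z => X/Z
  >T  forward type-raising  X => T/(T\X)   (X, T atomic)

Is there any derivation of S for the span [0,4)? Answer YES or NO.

PP (NP\PP)\PP (NP\(NP\PP))/PP PP
CKY chart[0,4] = {N/(N\NP), NP, NP/(NP\NP), PP/(PP\NP), S/(S\NP)}; S ∉ chart

NO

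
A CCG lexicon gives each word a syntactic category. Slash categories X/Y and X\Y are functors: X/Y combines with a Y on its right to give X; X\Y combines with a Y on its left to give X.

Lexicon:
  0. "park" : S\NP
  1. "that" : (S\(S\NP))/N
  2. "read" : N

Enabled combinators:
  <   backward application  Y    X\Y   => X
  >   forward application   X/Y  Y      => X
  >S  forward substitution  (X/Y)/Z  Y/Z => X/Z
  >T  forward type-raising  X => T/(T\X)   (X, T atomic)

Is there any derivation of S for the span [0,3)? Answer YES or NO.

[0,3] S   <
  [0,1] "park" : S\NP
  [1,3] S\(S\NP)   >
    [1,2] "that" : (S\(S\NP))/N
    [2,3] "read" : N

YES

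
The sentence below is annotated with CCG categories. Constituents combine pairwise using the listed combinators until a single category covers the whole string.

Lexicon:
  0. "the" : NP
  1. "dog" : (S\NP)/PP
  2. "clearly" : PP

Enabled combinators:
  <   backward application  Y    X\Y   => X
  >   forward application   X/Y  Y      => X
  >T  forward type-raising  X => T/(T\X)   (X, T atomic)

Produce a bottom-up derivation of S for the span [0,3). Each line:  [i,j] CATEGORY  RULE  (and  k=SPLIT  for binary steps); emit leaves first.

[0,1] NP  lex  "the"
[0,1] S/(S\NP)  >T
[1,2] (S\NP)/PP  lex  "dog"
[2,3] PP  lex  "clearly"
[1,3] S\NP  >  k=2
[0,3] S  >  k=1

[0,3] S   >
  [0,1] S/(S\NP)   >T
    [0,1] "the" : NP
  [1,3] S\NP   >
    [1,2] "dog" : (S\NP)/PP
    [2,3] "clearly" : PP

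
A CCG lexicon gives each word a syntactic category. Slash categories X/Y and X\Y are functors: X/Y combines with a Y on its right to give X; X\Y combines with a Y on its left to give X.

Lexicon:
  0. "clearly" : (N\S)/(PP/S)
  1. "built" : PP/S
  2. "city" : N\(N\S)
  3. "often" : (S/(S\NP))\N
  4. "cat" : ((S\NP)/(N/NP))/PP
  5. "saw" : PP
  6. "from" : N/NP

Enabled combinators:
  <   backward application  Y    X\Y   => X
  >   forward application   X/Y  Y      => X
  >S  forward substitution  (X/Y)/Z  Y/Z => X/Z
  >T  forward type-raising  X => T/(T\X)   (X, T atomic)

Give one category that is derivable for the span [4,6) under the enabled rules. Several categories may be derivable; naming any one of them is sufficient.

[0,7] S   >
  [0,4] S/(S\NP)   <
    [0,3] N   <
      [0,2] N\S   >
        [0,1] "clearly" : (N\S)/(PP/S)
        [1,2] "built" : PP/S
      [2,3] "city" : N\(N\S)
    [3,4] "often" : (S/(S\NP))\N
  [4,7] S\NP   >
    [4,6] (S\NP)/(N/NP)   >
      [4,5] "cat" : ((S\NP)/(N/NP))/PP
      [5,6] "saw" : PP
    [6,7] "from" : N/NP

(S\NP)/(N/NP)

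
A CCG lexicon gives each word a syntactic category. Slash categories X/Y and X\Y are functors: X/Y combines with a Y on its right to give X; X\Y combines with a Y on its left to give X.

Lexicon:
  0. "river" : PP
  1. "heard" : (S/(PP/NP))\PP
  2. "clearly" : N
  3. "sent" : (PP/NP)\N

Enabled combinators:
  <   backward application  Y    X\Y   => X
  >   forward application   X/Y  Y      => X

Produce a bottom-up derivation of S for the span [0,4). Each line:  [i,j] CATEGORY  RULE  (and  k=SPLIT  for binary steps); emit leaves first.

[0,4] S   >
  [0,2] S/(PP/NP)   <
    [0,1] "river" : PP
    [1,2] "heard" : (S/(PP/NP))\PP
  [2,4] PP/NP   <
    [2,3] "clearly" : N
    [3,4] "sent" : (PP/NP)\N

[0,1] PP  lex  "river"
[1,2] (S/(PP/NP))\PP  lex  "heard"
[0,2] S/(PP/NP)  <  k=1
[2,3] N  lex  "clearly"
[3,4] (PP/NP)\N  lex  "sent"
[2,4] PP/NP  <  k=3
[0,4] S  >  k=2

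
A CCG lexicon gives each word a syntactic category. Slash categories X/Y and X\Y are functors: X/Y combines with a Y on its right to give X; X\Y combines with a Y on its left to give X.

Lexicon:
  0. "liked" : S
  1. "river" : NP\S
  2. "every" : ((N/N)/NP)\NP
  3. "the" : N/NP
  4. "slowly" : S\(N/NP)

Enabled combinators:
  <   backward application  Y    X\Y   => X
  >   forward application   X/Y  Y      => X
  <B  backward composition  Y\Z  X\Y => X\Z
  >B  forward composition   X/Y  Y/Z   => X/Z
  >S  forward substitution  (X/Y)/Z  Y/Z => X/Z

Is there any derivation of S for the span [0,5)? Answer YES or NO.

[0,5] S   <
  [0,4] N/NP   >S
    [0,3] (N/N)/NP   <
      [0,2] NP   <
        [0,1] "liked" : S
        [1,2] "river" : NP\S
      [2,3] "every" : ((N/N)/NP)\NP
    [3,4] "the" : N/NP
  [4,5] "slowly" : S\(N/NP)

YES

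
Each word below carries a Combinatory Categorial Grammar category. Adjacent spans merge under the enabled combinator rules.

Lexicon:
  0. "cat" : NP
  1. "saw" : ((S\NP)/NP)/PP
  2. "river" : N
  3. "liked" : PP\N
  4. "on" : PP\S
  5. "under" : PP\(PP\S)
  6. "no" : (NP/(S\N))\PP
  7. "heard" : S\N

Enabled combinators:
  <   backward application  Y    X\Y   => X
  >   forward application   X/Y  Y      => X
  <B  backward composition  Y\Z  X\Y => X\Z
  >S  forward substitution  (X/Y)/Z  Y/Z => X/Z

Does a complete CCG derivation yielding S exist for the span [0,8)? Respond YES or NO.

YES

[0,8] S   <
  [0,1] "cat" : NP
  [1,8] S\NP   >
    [1,4] (S\NP)/NP   >
      [1,2] "saw" : ((S\NP)/NP)/PP
      [2,4] PP   <
        [2,3] "river" : N
        [3,4] "liked" : PP\N
    [4,8] NP   >
      [4,7] NP/(S\N)   <
        [4,6] PP   <
          [4,5] "on" : PP\S
          [5,6] "under" : PP\(PP\S)
        [6,7] "no" : (NP/(S\N))\PP
      [7,8] "heard" : S\N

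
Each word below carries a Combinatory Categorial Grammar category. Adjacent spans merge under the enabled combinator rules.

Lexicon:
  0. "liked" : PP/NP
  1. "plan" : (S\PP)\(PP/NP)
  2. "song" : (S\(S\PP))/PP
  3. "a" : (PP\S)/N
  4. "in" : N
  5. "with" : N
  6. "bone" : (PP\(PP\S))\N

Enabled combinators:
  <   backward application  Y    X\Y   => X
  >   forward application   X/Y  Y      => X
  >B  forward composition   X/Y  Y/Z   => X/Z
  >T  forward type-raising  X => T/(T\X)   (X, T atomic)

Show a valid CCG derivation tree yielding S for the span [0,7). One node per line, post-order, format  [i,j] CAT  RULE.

[0,7] S   <
  [0,2] S\PP   <
    [0,1] "liked" : PP/NP
    [1,2] "plan" : (S\PP)\(PP/NP)
  [2,7] S\(S\PP)   >
    [2,3] "song" : (S\(S\PP))/PP
    [3,7] PP   <
      [3,5] PP\S   >
        [3,4] "a" : (PP\S)/N
        [4,5] "in" : N
      [5,7] PP\(PP\S)   <
        [5,6] "with" : N
        [6,7] "bone" : (PP\(PP\S))\N

[0,1] PP/NP  lex  "liked"
[1,2] (S\PP)\(PP/NP)  lex  "plan"
[0,2] S\PP  <  k=1
[2,3] (S\(S\PP))/PP  lex  "song"
[3,4] (PP\S)/N  lex  "a"
[4,5] N  lex  "in"
[3,5] PP\S  >  k=4
[5,6] N  lex  "with"
[6,7] (PP\(PP\S))\N  lex  "bone"
[5,7] PP\(PP\S)  <  k=6
[3,7] PP  <  k=5
[2,7] S\(S\PP)  >  k=3
[0,7] S  <  k=2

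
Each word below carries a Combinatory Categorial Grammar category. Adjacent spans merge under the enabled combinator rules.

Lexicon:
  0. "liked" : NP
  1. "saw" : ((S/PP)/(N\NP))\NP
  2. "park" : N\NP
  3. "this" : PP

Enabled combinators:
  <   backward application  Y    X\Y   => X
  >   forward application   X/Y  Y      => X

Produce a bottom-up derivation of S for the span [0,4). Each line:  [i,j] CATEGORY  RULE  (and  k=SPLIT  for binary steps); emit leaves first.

[0,4] S   >
  [0,3] S/PP   >
    [0,2] (S/PP)/(N\NP)   <
      [0,1] "liked" : NP
      [1,2] "saw" : ((S/PP)/(N\NP))\NP
    [2,3] "park" : N\NP
  [3,4] "this" : PP

[0,1] NP  lex  "liked"
[1,2] ((S/PP)/(N\NP))\NP  lex  "saw"
[0,2] (S/PP)/(N\NP)  <  k=1
[2,3] N\NP  lex  "park"
[0,3] S/PP  >  k=2
[3,4] PP  lex  "this"
[0,4] S  >  k=3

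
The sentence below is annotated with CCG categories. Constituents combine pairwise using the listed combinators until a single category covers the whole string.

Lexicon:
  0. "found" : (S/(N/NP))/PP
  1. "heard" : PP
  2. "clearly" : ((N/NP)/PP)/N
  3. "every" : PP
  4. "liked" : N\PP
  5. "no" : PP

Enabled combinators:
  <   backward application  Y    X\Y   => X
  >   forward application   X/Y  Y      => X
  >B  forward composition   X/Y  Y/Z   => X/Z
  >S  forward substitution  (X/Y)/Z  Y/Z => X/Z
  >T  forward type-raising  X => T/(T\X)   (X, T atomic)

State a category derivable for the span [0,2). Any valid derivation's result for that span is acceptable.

[0,6] S   >
  [0,5] S/PP   >B
    [0,2] S/(N/NP)   >
      [0,1] "found" : (S/(N/NP))/PP
      [1,2] "heard" : PP
    [2,5] (N/NP)/PP   >
      [2,3] "clearly" : ((N/NP)/PP)/N
      [3,5] N   <
        [3,4] "every" : PP
        [4,5] "liked" : N\PP
  [5,6] "no" : PP

S/(N/NP)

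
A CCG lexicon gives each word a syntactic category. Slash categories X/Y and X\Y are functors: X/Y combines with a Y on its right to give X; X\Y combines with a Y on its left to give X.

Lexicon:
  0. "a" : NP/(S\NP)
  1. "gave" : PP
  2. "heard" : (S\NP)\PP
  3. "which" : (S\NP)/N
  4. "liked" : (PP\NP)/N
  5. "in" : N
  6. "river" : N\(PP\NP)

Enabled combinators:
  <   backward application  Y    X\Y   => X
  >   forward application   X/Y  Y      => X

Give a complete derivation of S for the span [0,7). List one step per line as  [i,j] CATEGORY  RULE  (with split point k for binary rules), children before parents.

[0,7] S   <
  [0,3] NP   >
    [0,1] "a" : NP/(S\NP)
    [1,3] S\NP   <
      [1,2] "gave" : PP
      [2,3] "heard" : (S\NP)\PP
  [3,7] S\NP   >
    [3,4] "which" : (S\NP)/N
    [4,7] N   <
      [4,6] PP\NP   >
        [4,5] "liked" : (PP\NP)/N
        [5,6] "in" : N
      [6,7] "river" : N\(PP\NP)

[0,1] NP/(S\NP)  lex  "a"
[1,2] PP  lex  "gave"
[2,3] (S\NP)\PP  lex  "heard"
[1,3] S\NP  <  k=2
[0,3] NP  >  k=1
[3,4] (S\NP)/N  lex  "which"
[4,5] (PP\NP)/N  lex  "liked"
[5,6] N  lex  "in"
[4,6] PP\NP  >  k=5
[6,7] N\(PP\NP)  lex  "river"
[4,7] N  <  k=6
[3,7] S\NP  >  k=4
[0,7] S  <  k=3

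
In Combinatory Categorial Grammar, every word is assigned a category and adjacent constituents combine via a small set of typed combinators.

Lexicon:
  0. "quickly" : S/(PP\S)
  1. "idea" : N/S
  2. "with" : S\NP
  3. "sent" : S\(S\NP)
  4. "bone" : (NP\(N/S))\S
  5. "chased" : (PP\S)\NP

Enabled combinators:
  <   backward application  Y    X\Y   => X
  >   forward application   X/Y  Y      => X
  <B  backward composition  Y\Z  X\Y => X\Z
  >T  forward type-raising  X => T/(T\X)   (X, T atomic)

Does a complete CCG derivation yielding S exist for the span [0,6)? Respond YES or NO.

YES

[0,6] S   >
  [0,1] "quickly" : S/(PP\S)
  [1,6] PP\S   <
    [1,5] NP   <
      [1,2] "idea" : N/S
      [2,5] NP\(N/S)   <
        [2,4] S   <
          [2,3] "with" : S\NP
          [3,4] "sent" : S\(S\NP)
        [4,5] "bone" : (NP\(N/S))\S
    [5,6] "chased" : (PP\S)\NP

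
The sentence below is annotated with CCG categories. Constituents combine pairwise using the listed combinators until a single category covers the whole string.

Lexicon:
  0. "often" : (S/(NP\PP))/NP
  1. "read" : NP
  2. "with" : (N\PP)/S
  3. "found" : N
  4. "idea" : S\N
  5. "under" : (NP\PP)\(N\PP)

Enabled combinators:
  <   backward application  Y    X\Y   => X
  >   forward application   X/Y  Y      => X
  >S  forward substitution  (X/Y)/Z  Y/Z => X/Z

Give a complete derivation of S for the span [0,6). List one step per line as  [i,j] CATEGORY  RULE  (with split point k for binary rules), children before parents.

[0,6] S   >
  [0,2] S/(NP\PP)   >
    [0,1] "often" : (S/(NP\PP))/NP
    [1,2] "read" : NP
  [2,6] NP\PP   <
    [2,5] N\PP   >
      [2,3] "with" : (N\PP)/S
      [3,5] S   <
        [3,4] "found" : N
        [4,5] "idea" : S\N
    [5,6] "under" : (NP\PP)\(N\PP)

[0,1] (S/(NP\PP))/NP  lex  "often"
[1,2] NP  lex  "read"
[0,2] S/(NP\PP)  >  k=1
[2,3] (N\PP)/S  lex  "with"
[3,4] N  lex  "found"
[4,5] S\N  lex  "idea"
[3,5] S  <  k=4
[2,5] N\PP  >  k=3
[5,6] (NP\PP)\(N\PP)  lex  "under"
[2,6] NP\PP  <  k=5
[0,6] S  >  k=2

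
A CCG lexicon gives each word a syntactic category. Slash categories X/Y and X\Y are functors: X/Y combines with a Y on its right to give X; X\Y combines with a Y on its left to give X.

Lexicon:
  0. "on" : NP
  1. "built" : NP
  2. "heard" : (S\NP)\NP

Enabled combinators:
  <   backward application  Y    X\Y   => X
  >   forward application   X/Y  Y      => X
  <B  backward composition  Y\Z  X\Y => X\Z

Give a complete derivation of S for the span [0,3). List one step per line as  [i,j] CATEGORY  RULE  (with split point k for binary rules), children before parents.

[0,1] NP  lex  "on"
[1,2] NP  lex  "built"
[2,3] (S\NP)\NP  lex  "heard"
[1,3] S\NP  <  k=2
[0,3] S  <  k=1

[0,3] S   <
  [0,1] "on" : NP
  [1,3] S\NP   <
    [1,2] "built" : NP
    [2,3] "heard" : (S\NP)\NP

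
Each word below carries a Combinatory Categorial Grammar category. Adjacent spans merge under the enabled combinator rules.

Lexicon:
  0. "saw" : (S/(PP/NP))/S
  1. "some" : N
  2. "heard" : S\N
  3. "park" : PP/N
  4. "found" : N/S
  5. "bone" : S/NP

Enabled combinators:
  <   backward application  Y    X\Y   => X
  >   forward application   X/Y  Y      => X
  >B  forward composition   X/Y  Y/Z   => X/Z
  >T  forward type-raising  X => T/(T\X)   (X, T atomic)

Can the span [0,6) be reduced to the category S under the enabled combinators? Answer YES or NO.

YES

[0,6] S   >
  [0,3] S/(PP/NP)   >
    [0,1] "saw" : (S/(PP/NP))/S
    [1,3] S   <
      [1,2] "some" : N
      [2,3] "heard" : S\N
  [3,6] PP/NP   >B
    [3,5] PP/S   >B
      [3,4] "park" : PP/N
      [4,5] "found" : N/S
    [5,6] "bone" : S/NP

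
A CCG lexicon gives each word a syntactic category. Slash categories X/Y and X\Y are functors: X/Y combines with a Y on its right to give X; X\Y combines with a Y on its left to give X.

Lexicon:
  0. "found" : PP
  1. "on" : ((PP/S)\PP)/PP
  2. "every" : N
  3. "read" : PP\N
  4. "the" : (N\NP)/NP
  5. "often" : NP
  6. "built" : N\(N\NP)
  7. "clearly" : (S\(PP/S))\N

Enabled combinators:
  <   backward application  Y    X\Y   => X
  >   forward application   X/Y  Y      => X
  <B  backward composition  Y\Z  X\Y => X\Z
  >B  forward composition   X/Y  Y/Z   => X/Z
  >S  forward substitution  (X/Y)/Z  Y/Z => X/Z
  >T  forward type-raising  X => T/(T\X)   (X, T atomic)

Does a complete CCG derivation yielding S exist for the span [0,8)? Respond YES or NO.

YES

[0,8] S   <
  [0,4] PP/S   <
    [0,1] "found" : PP
    [1,4] (PP/S)\PP   >
      [1,2] "on" : ((PP/S)\PP)/PP
      [2,4] PP   <
        [2,3] "every" : N
        [3,4] "read" : PP\N
  [4,8] S\(PP/S)   <
    [4,7] N   <
      [4,6] N\NP   >
        [4,5] "the" : (N\NP)/NP
        [5,6] "often" : NP
      [6,7] "built" : N\(N\NP)
    [7,8] "clearly" : (S\(PP/S))\N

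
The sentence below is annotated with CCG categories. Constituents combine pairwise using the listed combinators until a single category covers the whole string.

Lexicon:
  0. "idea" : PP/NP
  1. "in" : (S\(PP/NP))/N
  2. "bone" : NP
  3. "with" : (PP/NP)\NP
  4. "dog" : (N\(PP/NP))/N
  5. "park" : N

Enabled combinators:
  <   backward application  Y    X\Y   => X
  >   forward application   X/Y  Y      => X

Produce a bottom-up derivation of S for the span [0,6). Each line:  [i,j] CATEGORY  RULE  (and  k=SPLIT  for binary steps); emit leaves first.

[0,1] PP/NP  lex  "idea"
[1,2] (S\(PP/NP))/N  lex  "in"
[2,3] NP  lex  "bone"
[3,4] (PP/NP)\NP  lex  "with"
[2,4] PP/NP  <  k=3
[4,5] (N\(PP/NP))/N  lex  "dog"
[5,6] N  lex  "park"
[4,6] N\(PP/NP)  >  k=5
[2,6] N  <  k=4
[1,6] S\(PP/NP)  >  k=2
[0,6] S  <  k=1

[0,6] S   <
  [0,1] "idea" : PP/NP
  [1,6] S\(PP/NP)   >
    [1,2] "in" : (S\(PP/NP))/N
    [2,6] N   <
      [2,4] PP/NP   <
        [2,3] "bone" : NP
        [3,4] "with" : (PP/NP)\NP
      [4,6] N\(PP/NP)   >
        [4,5] "dog" : (N\(PP/NP))/N
        [5,6] "park" : N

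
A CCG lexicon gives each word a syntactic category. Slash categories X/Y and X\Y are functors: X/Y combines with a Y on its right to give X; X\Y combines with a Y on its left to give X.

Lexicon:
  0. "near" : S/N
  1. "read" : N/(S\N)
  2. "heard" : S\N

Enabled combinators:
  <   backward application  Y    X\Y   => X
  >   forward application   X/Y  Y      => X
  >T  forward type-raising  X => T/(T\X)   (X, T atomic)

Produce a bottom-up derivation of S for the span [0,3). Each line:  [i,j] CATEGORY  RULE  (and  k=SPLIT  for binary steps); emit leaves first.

[0,3] S   >
  [0,1] "near" : S/N
  [1,3] N   >
    [1,2] "read" : N/(S\N)
    [2,3] "heard" : S\N

[0,1] S/N  lex  "near"
[1,2] N/(S\N)  lex  "read"
[2,3] S\N  lex  "heard"
[1,3] N  >  k=2
[0,3] S  >  k=1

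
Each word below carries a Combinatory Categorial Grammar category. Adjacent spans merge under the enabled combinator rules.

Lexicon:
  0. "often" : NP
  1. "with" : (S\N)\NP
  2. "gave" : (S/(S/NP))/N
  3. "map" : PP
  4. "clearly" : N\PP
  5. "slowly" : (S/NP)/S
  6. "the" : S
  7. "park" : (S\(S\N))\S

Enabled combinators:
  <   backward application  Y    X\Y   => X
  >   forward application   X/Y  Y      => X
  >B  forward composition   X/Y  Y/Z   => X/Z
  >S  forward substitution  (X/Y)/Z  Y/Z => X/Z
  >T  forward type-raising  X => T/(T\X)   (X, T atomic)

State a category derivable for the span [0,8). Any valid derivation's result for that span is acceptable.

[0,8] S   <
  [0,2] S\N   <
    [0,1] "often" : NP
    [1,2] "with" : (S\N)\NP
  [2,8] S\(S\N)   <
    [2,7] S   >
      [2,5] S/(S/NP)   >
        [2,3] "gave" : (S/(S/NP))/N
        [3,5] N   >
          [3,4] N/(N\PP)   >T
            [3,4] "map" : PP
          [4,5] "clearly" : N\PP
      [5,7] S/NP   >
        [5,6] "slowly" : (S/NP)/S
        [6,7] "the" : S
    [7,8] "park" : (S\(S\N))\S

S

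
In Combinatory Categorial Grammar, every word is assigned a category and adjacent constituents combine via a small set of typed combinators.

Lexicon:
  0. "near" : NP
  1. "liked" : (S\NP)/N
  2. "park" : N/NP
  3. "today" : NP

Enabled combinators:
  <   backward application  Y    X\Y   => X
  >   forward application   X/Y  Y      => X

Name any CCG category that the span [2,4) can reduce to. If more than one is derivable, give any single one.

[0,4] S   <
  [0,1] "near" : NP
  [1,4] S\NP   >
    [1,2] "liked" : (S\NP)/N
    [2,4] N   >
      [2,3] "park" : N/NP
      [3,4] "today" : NP

N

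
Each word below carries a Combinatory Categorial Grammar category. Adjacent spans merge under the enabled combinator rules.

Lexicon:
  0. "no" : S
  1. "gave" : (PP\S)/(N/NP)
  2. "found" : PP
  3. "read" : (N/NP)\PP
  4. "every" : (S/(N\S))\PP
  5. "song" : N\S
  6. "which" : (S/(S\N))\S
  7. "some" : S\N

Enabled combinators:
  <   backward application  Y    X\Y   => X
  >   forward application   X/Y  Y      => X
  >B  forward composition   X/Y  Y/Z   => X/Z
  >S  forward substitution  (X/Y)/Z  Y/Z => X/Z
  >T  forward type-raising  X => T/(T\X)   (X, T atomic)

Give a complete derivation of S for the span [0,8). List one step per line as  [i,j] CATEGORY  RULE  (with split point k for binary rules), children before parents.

[0,1] S  lex  "no"
[1,2] (PP\S)/(N/NP)  lex  "gave"
[2,3] PP  lex  "found"
[3,4] (N/NP)\PP  lex  "read"
[2,4] N/NP  <  k=3
[1,4] PP\S  >  k=2
[0,4] PP  <  k=1
[4,5] (S/(N\S))\PP  lex  "every"
[0,5] S/(N\S)  <  k=4
[5,6] N\S  lex  "song"
[0,6] S  >  k=5
[6,7] (S/(S\N))\S  lex  "which"
[0,7] S/(S\N)  <  k=6
[7,8] S\N  lex  "some"
[0,8] S  >  k=7

[0,8] S   >
  [0,7] S/(S\N)   <
    [0,6] S   >
      [0,5] S/(N\S)   <
        [0,4] PP   <
          [0,1] "no" : S
          [1,4] PP\S   >
            [1,2] "gave" : (PP\S)/(N/NP)
            [2,4] N/NP   <
              [2,3] "found" : PP
              [3,4] "read" : (N/NP)\PP
        [4,5] "every" : (S/(N\S))\PP
      [5,6] "song" : N\S
    [6,7] "which" : (S/(S\N))\S
  [7,8] "some" : S\N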